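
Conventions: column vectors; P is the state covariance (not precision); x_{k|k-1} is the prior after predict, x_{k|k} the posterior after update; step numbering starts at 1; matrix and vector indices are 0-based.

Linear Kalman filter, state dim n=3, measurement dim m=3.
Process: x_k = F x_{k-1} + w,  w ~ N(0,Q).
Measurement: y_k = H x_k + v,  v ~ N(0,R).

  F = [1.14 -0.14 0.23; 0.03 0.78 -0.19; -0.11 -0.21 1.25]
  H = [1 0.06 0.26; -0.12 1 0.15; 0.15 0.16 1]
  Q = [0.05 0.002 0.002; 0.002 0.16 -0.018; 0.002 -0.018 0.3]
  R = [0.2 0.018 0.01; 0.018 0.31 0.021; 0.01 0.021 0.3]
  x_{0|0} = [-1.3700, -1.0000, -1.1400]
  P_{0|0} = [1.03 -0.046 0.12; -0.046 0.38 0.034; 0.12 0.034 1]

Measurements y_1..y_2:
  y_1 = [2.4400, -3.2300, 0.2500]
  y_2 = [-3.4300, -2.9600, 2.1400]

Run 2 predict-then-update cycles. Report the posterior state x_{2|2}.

step 1: x^-=[-1.6840, -0.6045, -1.0643]  P^-=[1.5244 -0.1068 0.3422; -0.1068 0.4146 -0.2754; 0.3422 -0.2754 1.8387]  S=[2.0067 -0.2078 1.0302; -0.2078 0.7186 0.0064; 1.0302 0.0064 2.1931]  K=[0.8737 -0.0777 -0.1577; 0.0449 0.5514 -0.1253; -0.0527 -0.0795 0.8667]  nu=[4.4370, -2.6679, 1.6636]  x^+=[2.1376, -2.0848, 0.3559]  P^+=[0.1892 0.0218 -0.0721; 0.0218 0.1804 -0.0577; -0.0721 -0.0577 0.2779]
step 2: x^-=[2.8106, -1.6296, 0.6476]  P^-=[0.2731 -0.0008 -0.0294; -0.0008 0.2989 -0.1790; -0.0294 -0.1790 0.7955]  S=[0.5069 -0.0183 0.2118; -0.0183 0.5783 0.0027; 0.2118 0.0027 1.0432]  K=[0.5651 -0.0474 -0.1037; 0.0132 0.4716 -0.1297; 0.0216 -0.0998 0.7268]  nu=[-6.3112, -1.0902, 1.3315]  x^+=[-0.8420, -2.3997, 1.5880]  P^+=[0.1225 0.0151 -0.0472; 0.0151 0.1539 -0.0558; -0.0472 -0.0558 0.2322]

x_post = [-0.8420, -2.3997, 1.5880]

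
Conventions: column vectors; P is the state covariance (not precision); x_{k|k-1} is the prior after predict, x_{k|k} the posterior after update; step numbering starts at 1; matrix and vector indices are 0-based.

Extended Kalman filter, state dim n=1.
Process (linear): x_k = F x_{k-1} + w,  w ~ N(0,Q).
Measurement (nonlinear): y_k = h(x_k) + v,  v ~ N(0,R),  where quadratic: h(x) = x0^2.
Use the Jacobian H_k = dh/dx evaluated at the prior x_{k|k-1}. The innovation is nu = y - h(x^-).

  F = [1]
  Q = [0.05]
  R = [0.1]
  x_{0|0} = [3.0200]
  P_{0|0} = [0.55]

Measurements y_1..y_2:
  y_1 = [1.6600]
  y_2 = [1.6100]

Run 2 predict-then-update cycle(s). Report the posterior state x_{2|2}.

step 1: x^-=[3.0200]  P^-=[0.6000]  H_jac=[6.0400]  S=[21.9890]  K=[0.1648]  nu=[-7.4604]  x^+=[1.7905]  P^+=[0.0027]
step 2: x^-=[1.7905]  P^-=[0.0527]  H_jac=[3.5809]  S=[0.7761]  K=[0.2433]  nu=[-1.5957]  x^+=[1.4022]  P^+=[0.0068]

x_post = [1.4022]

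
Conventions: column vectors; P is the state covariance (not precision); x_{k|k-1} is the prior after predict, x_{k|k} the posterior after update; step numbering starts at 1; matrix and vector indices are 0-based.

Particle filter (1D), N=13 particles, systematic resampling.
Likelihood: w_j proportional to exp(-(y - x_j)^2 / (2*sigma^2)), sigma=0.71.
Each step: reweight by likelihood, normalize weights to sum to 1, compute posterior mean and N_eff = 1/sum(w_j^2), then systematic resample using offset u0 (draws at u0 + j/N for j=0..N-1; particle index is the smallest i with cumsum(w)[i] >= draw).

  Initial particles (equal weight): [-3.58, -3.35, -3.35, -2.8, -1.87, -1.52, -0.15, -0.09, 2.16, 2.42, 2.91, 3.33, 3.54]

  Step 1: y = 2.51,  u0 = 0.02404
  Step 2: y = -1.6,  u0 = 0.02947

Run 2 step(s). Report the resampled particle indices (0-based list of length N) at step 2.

step 1: w=[0.0000, 0.0000, 0.0000, 0.0000, 0.0000, 0.0000, 0.0002, 0.0003, 0.2463, 0.2759, 0.2373, 0.1428, 0.0971]  mean=2.7094  Neff=4.4858  idx=[8, 8, 8, 9, 9, 9, 9, 10, 10, 10, 11, 11, 12]
step 2: w=[0.2821, 0.2821, 0.2821, 0.0379, 0.0379, 0.0379, 0.0379, 0.0006, 0.0006, 0.0006, 0.0000, 0.0000, 0.0000]  mean=2.2008  Neff=4.0890  idx=[0, 0, 0, 0, 1, 1, 1, 2, 2, 2, 2, 3, 5]

resampled_idx = [0, 0, 0, 0, 1, 1, 1, 2, 2, 2, 2, 3, 5]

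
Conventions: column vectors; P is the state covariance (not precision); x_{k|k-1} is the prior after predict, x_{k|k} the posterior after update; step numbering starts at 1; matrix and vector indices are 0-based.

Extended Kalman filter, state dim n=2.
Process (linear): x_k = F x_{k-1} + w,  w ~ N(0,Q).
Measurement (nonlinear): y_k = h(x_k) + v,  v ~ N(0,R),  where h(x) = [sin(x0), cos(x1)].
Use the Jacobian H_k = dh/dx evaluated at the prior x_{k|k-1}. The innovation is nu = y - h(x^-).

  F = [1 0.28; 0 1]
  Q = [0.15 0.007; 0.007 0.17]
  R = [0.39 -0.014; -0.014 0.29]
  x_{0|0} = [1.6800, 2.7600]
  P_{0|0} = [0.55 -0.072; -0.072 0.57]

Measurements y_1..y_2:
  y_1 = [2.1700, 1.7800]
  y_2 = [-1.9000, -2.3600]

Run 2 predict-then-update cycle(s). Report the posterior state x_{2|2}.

x_post = [1.6284, 3.1688]

step 1: x^-=[2.4528, 2.7600]  P^-=[0.7044 0.0946; 0.0946 0.7400]  H_jac=[-0.7720 0.0000; 0.0000 -0.3724]  S=[0.8098 0.0132; 0.0132 0.3926]  K=[-0.6704 -0.0672; -0.0788 -0.6992]  nu=[1.5344, 2.7081]  x^+=[1.2422, 0.7455]  P^+=[0.3374 0.0271; 0.0271 0.5416]
step 2: x^-=[1.4509, 0.7455]  P^-=[0.5451 0.1858; 0.1858 0.7116]  H_jac=[0.1196 0.0000; 0.0000 -0.6784]  S=[0.3978 -0.0291; -0.0291 0.6174]  K=[0.1495 -0.1970; -0.0013 -0.7818]  nu=[-2.8928, -3.0947]  x^+=[1.6284, 3.1688]  P^+=[0.5105 0.0873; 0.0873 0.3342]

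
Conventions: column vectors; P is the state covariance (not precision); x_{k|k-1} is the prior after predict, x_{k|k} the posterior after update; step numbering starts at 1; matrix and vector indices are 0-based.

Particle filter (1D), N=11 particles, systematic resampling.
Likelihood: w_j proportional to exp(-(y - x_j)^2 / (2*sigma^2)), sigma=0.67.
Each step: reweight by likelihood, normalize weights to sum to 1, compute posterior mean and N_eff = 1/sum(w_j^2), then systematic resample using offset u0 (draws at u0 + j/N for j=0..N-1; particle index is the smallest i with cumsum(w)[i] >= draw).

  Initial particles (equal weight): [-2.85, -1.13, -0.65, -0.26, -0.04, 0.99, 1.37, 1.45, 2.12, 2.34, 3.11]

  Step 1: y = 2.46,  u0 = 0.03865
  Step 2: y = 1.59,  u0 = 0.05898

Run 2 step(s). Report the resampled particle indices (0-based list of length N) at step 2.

step 1: w=[0.0000, 0.0000, 0.0000, 0.0001, 0.0003, 0.0285, 0.0841, 0.1014, 0.2777, 0.3108, 0.1973]  mean=2.2197  Neff=4.3338  idx=[6, 7, 8, 8, 8, 9, 9, 9, 9, 10, 10]
step 2: w=[0.1478, 0.1526, 0.1141, 0.1141, 0.1141, 0.0834, 0.0834, 0.0834, 0.0834, 0.0119, 0.0119]  mean=2.0038  Neff=8.9062  idx=[0, 1, 1, 2, 3, 3, 4, 5, 6, 7, 8]

resampled_idx = [0, 1, 1, 2, 3, 3, 4, 5, 6, 7, 8]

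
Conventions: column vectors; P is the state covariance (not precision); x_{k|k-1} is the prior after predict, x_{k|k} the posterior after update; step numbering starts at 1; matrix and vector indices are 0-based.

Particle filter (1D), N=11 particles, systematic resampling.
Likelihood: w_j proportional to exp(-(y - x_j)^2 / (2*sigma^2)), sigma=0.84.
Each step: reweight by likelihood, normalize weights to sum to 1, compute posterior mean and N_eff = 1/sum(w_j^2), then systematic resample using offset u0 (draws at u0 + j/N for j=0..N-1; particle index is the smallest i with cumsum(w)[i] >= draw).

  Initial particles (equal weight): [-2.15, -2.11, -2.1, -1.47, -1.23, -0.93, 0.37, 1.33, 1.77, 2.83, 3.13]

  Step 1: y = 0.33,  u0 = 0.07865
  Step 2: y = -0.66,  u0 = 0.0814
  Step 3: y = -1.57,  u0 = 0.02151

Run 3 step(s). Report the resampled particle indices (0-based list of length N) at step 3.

step 1: w=[0.0054, 0.0062, 0.0064, 0.0422, 0.0748, 0.1362, 0.4191, 0.2066, 0.0965, 0.0050, 0.0016]  mean=0.3011  Neff=3.9417  idx=[4, 5, 5, 6, 6, 6, 6, 7, 7, 7, 8]
step 2: w=[0.1663, 0.1988, 0.1988, 0.0987, 0.0987, 0.0987, 0.0987, 0.0127, 0.0127, 0.0127, 0.0032]  mean=-0.3721  Neff=6.8401  idx=[0, 1, 1, 1, 2, 2, 3, 4, 5, 6, 9]
step 3: w=[0.1864, 0.1514, 0.1514, 0.1514, 0.1514, 0.1514, 0.0141, 0.0141, 0.0141, 0.0141, 0.0005]  mean=-0.9117  Neff=6.6621  idx=[0, 0, 1, 1, 2, 2, 3, 4, 4, 5, 5]

resampled_idx = [0, 0, 1, 1, 2, 2, 3, 4, 4, 5, 5]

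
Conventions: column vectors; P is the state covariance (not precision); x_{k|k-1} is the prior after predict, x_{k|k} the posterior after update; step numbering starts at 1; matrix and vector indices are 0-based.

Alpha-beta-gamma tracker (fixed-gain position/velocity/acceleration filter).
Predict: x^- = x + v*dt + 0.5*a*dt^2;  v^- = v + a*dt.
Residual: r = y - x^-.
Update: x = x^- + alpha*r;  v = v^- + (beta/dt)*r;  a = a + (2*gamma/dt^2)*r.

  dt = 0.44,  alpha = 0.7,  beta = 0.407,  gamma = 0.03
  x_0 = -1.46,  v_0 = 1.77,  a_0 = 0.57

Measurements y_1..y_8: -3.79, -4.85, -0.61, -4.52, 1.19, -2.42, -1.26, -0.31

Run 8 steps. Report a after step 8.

step 1: x_pred=-0.6260  r=-3.1640  x^+=-2.8408  v^+=-0.9059  a^+=-0.4106
step 2: x_pred=-3.2791  r=-1.5709  x^+=-4.3787  v^+=-2.5396  a^+=-0.8974
step 3: x_pred=-5.5830  r=4.9730  x^+=-2.1019  v^+=1.6656  a^+=0.6438
step 4: x_pred=-1.3067  r=-3.2133  x^+=-3.5560  v^+=-1.0234  a^+=-0.3520
step 5: x_pred=-4.0404  r=5.2304  x^+=-0.3791  v^+=3.6598  a^+=1.2690
step 6: x_pred=1.3540  r=-3.7740  x^+=-1.2878  v^+=0.7272  a^+=0.0993
step 7: x_pred=-0.9582  r=-0.3018  x^+=-1.1695  v^+=0.4917  a^+=0.0058
step 8: x_pred=-0.9525  r=0.6425  x^+=-0.5028  v^+=1.0886  a^+=0.2049

a_post = 0.2049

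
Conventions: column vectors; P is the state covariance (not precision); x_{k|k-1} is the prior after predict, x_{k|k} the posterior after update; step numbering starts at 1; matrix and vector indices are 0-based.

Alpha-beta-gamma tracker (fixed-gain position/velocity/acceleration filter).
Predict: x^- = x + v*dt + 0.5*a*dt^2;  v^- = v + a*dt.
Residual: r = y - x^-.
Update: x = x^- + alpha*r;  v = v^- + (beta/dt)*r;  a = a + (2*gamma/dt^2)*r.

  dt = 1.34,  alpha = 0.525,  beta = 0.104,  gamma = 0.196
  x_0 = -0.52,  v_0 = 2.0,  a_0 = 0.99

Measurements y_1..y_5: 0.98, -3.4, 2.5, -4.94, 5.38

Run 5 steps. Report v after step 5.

step 1: x_pred=3.0488  r=-2.0688  x^+=1.9627  v^+=3.1660  a^+=0.5384
step 2: x_pred=6.6885  r=-10.0885  x^+=1.3920  v^+=3.1044  a^+=-1.6641
step 3: x_pred=4.0580  r=-1.5580  x^+=3.2400  v^+=0.7536  a^+=-2.0042
step 4: x_pred=2.4505  r=-7.3905  x^+=-1.4295  v^+=-2.5056  a^+=-3.6176
step 5: x_pred=-8.0349  r=13.4149  x^+=-0.9921  v^+=-6.3121  a^+=-0.6890

v_post = -6.3121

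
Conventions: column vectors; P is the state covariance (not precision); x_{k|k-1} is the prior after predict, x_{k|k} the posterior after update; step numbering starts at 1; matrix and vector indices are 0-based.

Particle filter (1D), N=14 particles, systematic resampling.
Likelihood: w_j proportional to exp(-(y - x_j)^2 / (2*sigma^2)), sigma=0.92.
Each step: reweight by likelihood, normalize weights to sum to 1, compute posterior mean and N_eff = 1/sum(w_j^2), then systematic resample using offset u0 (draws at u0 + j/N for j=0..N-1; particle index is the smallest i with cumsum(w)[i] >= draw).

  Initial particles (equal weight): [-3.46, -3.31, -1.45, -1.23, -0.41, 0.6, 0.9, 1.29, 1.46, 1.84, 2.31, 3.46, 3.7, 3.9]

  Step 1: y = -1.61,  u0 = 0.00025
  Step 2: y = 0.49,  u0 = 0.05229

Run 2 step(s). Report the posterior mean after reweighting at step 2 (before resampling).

step 1: w=[0.0484, 0.0663, 0.3600, 0.3356, 0.1561, 0.0204, 0.0088, 0.0025, 0.0014, 0.0003, 0.0000, 0.0000, 0.0000, 0.0000]  mean=-1.3595  Neff=3.6514  idx=[0, 1, 2, 2, 2, 2, 2, 3, 3, 3, 3, 3, 4, 4]
step 2: w=[0.0000, 0.0001, 0.0408, 0.0408, 0.0408, 0.0408, 0.0408, 0.0657, 0.0657, 0.0657, 0.0657, 0.0657, 0.2337, 0.2337]  mean=-0.8919  Neff=7.1880  idx=[3, 5, 6, 7, 9, 10, 11, 12, 12, 12, 13, 13, 13, 13]

post_mean = -0.8919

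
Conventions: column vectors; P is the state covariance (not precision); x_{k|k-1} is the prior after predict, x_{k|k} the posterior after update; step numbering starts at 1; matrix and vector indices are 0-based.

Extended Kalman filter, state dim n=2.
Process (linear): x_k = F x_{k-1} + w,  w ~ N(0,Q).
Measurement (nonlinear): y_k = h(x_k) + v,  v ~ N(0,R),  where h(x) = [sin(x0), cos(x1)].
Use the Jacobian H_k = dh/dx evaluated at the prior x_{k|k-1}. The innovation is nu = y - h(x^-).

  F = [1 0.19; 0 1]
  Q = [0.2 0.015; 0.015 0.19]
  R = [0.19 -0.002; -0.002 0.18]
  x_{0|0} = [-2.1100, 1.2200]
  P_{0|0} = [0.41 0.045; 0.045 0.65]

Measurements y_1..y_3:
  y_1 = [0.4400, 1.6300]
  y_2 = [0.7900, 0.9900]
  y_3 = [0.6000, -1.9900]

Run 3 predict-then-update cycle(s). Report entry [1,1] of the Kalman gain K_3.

step 1: x^-=[-1.8782, 1.2200]  P^-=[0.6506 0.1835; 0.1835 0.8400]  H_jac=[-0.3026 0.0000; 0.0000 -0.9391]  S=[0.2496 0.0501; 0.0501 0.9208]  K=[-0.7595 -0.1458; -0.0509 -0.8539]  nu=[1.3931, 1.2864]  x^+=[-3.1238, 0.0506]  P^+=[0.4759 0.0263; 0.0263 0.1636]
step 2: x^-=[-3.1142, 0.0506]  P^-=[0.6918 0.0724; 0.0724 0.3536]  H_jac=[-0.9996 0.0000; 0.0000 -0.0506]  S=[0.8813 0.0017; 0.0017 0.1809]  K=[-0.7847 -0.0130; -0.0819 -0.0982]  nu=[0.8174, -0.0087]  x^+=[-3.7555, -0.0155]  P^+=[0.1491 0.0154; 0.0154 0.3459]
step 3: x^-=[-3.7584, -0.0155]  P^-=[0.3674 0.0961; 0.0961 0.5359]  H_jac=[-0.8157 0.0000; 0.0000 0.0155]  S=[0.4345 -0.0032; -0.0032 0.1801]  K=[-0.6899 -0.0040; -0.1801 0.0429]  nu=[0.0216, -2.9899]  x^+=[-3.7612, -0.1476]  P^+=[0.1607 0.0421; 0.0421 0.5214]

K[1,1] = 0.0429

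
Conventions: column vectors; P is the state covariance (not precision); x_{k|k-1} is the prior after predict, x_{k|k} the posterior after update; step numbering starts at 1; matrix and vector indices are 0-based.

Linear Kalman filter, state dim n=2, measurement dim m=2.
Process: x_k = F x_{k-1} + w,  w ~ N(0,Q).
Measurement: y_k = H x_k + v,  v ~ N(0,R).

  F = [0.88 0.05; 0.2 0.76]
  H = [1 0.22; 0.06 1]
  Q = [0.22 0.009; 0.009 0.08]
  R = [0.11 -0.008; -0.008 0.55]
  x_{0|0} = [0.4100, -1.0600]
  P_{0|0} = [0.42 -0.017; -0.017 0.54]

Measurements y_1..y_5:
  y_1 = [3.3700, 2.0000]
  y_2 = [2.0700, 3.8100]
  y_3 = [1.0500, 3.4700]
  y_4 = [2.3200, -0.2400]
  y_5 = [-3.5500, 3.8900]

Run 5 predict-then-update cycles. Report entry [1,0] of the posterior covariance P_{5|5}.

P_post[1,0] = -0.0159

step 1: x^-=[0.3078, -0.7236]  P^-=[0.5451 0.0919; 0.0919 0.4035]  S=[0.7151 0.2066; 0.2066 0.9665]  K=[0.8029 -0.0427; 0.1390 0.3935]  nu=[3.2214, 2.7051]  x^+=[2.7788, 0.7886]  P^+=[0.0965 -0.0357; -0.0357 0.2175]
step 2: x^-=[2.4848, 1.1551]  P^-=[0.2921 0.0100; 0.0100 0.1986]  S=[0.4162 0.0634; 0.0634 0.7509]  K=[0.7108 -0.0233; 0.0898 0.2577]  nu=[-0.6689, 2.5058]  x^+=[1.9509, 1.7408]  P^+=[0.0836 -0.0235; -0.0235 0.1424]
step 3: x^-=[1.8038, 1.7132]  P^-=[0.2830 0.0132; 0.0132 0.1585]  S=[0.4064 0.0572; 0.0572 0.7111]  K=[0.7054 -0.0143; 0.0876 0.2169]  nu=[-1.1307, 1.6485]  x^+=[0.9826, 1.9718]  P^+=[0.0818 -0.0184; -0.0184 0.1197]
step 4: x^-=[0.9633, 1.6951]  P^-=[0.2820 0.0154; 0.0154 0.1468]  S=[0.4059 0.0568; 0.0568 0.6997]  K=[0.7047 -0.0110; 0.0890 0.2039]  nu=[0.9838, -1.9928]  x^+=[1.6785, 1.3763]  P^+=[0.0812 -0.0166; -0.0166 0.1124]
step 5: x^-=[1.5459, 1.3817]  P^-=[0.2817 0.0163; 0.0163 0.1432]  S=[0.4059 0.0569; 0.0569 0.6961]  K=[0.7044 -0.0099; 0.0898 0.1997]  nu=[-5.3999, 2.4156]  x^+=[-2.2818, 1.3792]  P^+=[0.0811 -0.0159; -0.0159 0.1101]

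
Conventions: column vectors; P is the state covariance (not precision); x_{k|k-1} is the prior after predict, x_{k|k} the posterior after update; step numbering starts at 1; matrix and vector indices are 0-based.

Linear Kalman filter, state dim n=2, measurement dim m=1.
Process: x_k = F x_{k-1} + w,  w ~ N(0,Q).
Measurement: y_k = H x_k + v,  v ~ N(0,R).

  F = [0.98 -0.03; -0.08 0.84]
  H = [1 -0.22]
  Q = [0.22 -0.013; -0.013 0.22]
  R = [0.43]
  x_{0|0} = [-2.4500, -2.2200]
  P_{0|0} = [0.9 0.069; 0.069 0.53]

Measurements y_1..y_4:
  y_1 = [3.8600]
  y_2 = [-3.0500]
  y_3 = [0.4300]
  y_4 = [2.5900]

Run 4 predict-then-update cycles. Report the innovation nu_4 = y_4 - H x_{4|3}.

step 1: x^-=[-2.3344, -1.6688]  P^-=[1.0808 -0.0399; -0.0399 0.5905]  S=[1.5569]  K=[0.6998; -0.1091]  nu=[5.8273]  x^+=[1.7436, -2.3045]  P^+=[0.3183 0.0789; 0.0789 0.5719]
step 2: x^-=[1.7779, -2.0753]  P^-=[0.5216 0.0128; 0.0128 0.6150]  S=[0.9757]  K=[0.5317; -0.1256]  nu=[-5.2844]  x^+=[-1.0317, -1.4117]  P^+=[0.2458 0.0779; 0.0779 0.5996]
step 3: x^-=[-0.9687, -1.1033]  P^-=[0.4520 0.0170; 0.0170 0.6342]  S=[0.9052]  K=[0.4952; -0.1354]  nu=[1.1559]  x^+=[-0.3963, -1.2599]  P^+=[0.2300 0.0776; 0.0776 0.6176]
step 4: x^-=[-0.3505, -1.0266]  P^-=[0.4369 0.0175; 0.0175 0.6468]  S=[0.8905]  K=[0.4863; -0.1401]  nu=[2.7147]  x^+=[0.9696, -1.4070]  P^+=[0.2263 0.0782; 0.0782 0.6293]

innov = [2.7147]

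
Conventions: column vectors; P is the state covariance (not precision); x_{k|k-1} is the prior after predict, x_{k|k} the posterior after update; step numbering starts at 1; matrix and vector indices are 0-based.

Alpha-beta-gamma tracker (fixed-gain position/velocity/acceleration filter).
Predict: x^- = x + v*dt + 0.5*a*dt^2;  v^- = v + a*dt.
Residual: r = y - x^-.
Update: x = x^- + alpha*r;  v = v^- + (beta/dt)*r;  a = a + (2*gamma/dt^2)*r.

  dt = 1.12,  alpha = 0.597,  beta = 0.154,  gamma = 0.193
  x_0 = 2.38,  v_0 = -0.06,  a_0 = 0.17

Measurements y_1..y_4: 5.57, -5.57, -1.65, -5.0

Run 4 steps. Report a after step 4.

step 1: x_pred=2.4194  r=3.1506  x^+=4.3003  v^+=0.5636  a^+=1.1395
step 2: x_pred=5.6462  r=-11.2162  x^+=-1.0499  v^+=0.2976  a^+=-2.3119
step 3: x_pred=-2.1666  r=0.5166  x^+=-1.8582  v^+=-2.2207  a^+=-2.1530
step 4: x_pred=-5.6958  r=0.6958  x^+=-5.2804  v^+=-4.5364  a^+=-1.9389

a_post = -1.9389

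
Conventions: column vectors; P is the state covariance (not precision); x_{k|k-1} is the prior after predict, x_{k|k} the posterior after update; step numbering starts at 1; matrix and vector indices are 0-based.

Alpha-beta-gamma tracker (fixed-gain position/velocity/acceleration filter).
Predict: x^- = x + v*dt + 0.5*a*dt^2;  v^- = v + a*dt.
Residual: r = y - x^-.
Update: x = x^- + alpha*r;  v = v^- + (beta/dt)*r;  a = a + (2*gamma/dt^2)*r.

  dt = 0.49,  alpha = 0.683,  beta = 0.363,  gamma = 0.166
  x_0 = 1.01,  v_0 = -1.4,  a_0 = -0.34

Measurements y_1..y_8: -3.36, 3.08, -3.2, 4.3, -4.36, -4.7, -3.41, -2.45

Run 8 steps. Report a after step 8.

a_post = 1.7976

step 1: x_pred=0.2832  r=-3.6432  x^+=-2.2051  v^+=-4.2655  a^+=-5.3776
step 2: x_pred=-4.9408  r=8.0208  x^+=0.5374  v^+=-0.9586  a^+=5.7132
step 3: x_pred=0.7535  r=-3.9535  x^+=-1.9467  v^+=-1.0880  a^+=0.2464
step 4: x_pred=-2.4503  r=6.7503  x^+=2.1602  v^+=4.0334  a^+=9.5804
step 5: x_pred=5.2867  r=-9.6467  x^+=-1.3020  v^+=1.5814  a^+=-3.7586
step 6: x_pred=-0.9783  r=-3.7217  x^+=-3.5202  v^+=-3.0174  a^+=-8.9048
step 7: x_pred=-6.0678  r=2.6578  x^+=-4.2525  v^+=-5.4118  a^+=-5.2297
step 8: x_pred=-7.5321  r=5.0821  x^+=-4.0610  v^+=-4.2094  a^+=1.7976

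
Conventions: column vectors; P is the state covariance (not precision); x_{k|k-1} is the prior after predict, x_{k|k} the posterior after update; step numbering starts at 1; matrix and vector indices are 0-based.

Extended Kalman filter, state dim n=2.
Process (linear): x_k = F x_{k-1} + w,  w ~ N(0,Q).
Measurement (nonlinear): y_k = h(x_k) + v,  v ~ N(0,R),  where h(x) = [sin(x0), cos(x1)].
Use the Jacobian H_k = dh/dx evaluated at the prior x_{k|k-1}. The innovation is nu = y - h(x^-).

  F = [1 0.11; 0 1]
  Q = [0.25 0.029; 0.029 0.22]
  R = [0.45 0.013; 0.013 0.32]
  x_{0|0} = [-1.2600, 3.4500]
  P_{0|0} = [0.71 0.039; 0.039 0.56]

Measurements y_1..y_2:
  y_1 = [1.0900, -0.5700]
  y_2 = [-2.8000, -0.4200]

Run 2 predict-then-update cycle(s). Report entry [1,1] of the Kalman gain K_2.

K[1,1] = 0.8103

step 1: x^-=[-0.8805, 3.4500]  P^-=[0.9754 0.1296; 0.1296 0.7800]  H_jac=[0.6368 0.0000; 0.0000 0.3035]  S=[0.8455 0.0380; 0.0380 0.3919]  K=[0.7333 0.0292; 0.0707 0.5973]  nu=[1.8611, 0.3828]  x^+=[0.4953, 3.8103]  P^+=[0.5188 0.0622; 0.0622 0.6327]
step 2: x^-=[0.9145, 3.8103]  P^-=[0.7901 0.1608; 0.1608 0.8527]  H_jac=[0.6102 0.0000; 0.0000 0.6200]  S=[0.7442 0.0738; 0.0738 0.6478]  K=[0.6398 0.0810; 0.0515 0.8103]  nu=[-3.5922, 0.3646]  x^+=[-1.3544, 3.9209]  P^+=[0.4736 0.0552; 0.0552 0.4193]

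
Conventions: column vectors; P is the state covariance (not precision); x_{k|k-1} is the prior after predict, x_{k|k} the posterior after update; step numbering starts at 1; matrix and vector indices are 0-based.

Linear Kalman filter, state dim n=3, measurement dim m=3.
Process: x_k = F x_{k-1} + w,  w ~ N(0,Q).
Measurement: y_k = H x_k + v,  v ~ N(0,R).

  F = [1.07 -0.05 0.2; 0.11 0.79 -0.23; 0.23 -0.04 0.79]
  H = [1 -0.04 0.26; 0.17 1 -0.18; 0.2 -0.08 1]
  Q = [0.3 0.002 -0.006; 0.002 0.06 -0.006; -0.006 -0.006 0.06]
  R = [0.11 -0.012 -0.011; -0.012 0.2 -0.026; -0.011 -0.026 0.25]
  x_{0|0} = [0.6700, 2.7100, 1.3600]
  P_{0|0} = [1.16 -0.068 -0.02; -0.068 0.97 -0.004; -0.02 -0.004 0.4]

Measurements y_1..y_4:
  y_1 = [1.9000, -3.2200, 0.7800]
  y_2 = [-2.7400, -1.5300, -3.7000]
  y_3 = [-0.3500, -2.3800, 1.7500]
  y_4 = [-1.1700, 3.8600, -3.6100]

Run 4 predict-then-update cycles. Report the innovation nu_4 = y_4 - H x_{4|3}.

step 1: x^-=[0.8534, 1.9018, 1.1201]  P^-=[1.6453 0.0285 0.3307; 0.0285 0.6912 -0.0953; 0.3307 -0.0953 0.3668]  S=[1.9529 0.1809 0.7668; 0.1809 0.9744 -0.1384; 0.7668 -0.1384 0.8336]  K=[0.8796 0.0912 -0.0052; -0.0992 0.7565 0.0431; 0.0305 -0.0434 0.4932]  nu=[0.8314, -5.0653, -0.3586]  x^+=[1.1244, -2.0279, 1.1885]  P^+=[0.1043 -0.0163 -0.0355; -0.0163 0.1556 0.0079; -0.0355 0.0079 0.1318]
step 2: x^-=[1.5422, -1.7517, 1.2787]  P^-=[0.4115 -0.0023 0.0097; -0.0023 0.1614 -0.0313; 0.0097 -0.0313 0.1349]  S=[0.5367 0.0332 0.1192; 0.0332 0.3876 -0.0801; 0.1192 -0.0801 0.4114]  K=[0.7590 0.1103 0.0256; -0.0566 0.4332 -0.0079; 0.0196 -0.0751 0.3185]  nu=[-4.6847, 0.1897, -5.4272]  x^+=[-2.1315, -1.3616, -0.5561]  P^+=[0.0876 -0.0067 -0.0229; -0.0067 0.0879 -0.0042; -0.0229 -0.0042 0.0856]
step 3: x^-=[-2.3238, -1.1822, -0.8751]  P^-=[0.3949 0.0037 0.0094; 0.0037 0.1220 -0.0268; 0.0094 -0.0268 0.1103]  S=[0.5177 0.0403 0.1083; 0.0403 0.3473 -0.0674; 0.1083 -0.0674 0.3848]  K=[0.7498 0.1195 0.0390; -0.0409 0.3684 -0.0170; 0.0240 -0.0787 0.2765]  nu=[2.1541, -0.9602, 2.9953]  x^+=[-0.7068, -1.6750, 0.0804]  P^+=[0.0854 -0.0040 -0.0190; -0.0040 0.0741 -0.0066; -0.0190 -0.0066 0.0742]
step 4: x^-=[-0.6564, -1.4195, -0.0321]  P^-=[0.3933 0.0055 0.0105; 0.0055 0.1139 -0.0252; 0.0105 -0.0252 0.1045]  S=[0.5161 0.0427 0.1073; 0.0427 0.3389 -0.0637; 0.1073 -0.0637 0.3790]  K=[0.7480 0.1217 0.0428; -0.0364 0.3533 -0.0180; 0.0260 -0.0779 0.2661]  nu=[-0.5620, 5.3853, -3.5602]  x^+=[-0.5738, 0.5679, -1.4139]  P^+=[0.0849 -0.0034 -0.0179; -0.0034 0.0709 -0.0069; -0.0179 -0.0069 0.0713]

innov = [-0.5620, 5.3853, -3.5602]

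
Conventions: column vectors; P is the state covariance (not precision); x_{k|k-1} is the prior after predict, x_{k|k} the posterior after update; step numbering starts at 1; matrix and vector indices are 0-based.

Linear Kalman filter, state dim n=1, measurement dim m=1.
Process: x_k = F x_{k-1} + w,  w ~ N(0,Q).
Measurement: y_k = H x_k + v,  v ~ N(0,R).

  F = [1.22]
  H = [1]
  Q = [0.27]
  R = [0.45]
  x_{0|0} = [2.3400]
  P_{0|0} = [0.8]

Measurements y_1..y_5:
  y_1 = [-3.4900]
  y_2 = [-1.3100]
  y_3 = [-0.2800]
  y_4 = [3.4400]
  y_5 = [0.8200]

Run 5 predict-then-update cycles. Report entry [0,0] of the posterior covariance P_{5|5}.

P_post[0,0] = 0.2696

step 1: x^-=[2.8548]  P^-=[1.4607]  S=[1.9107]  K=[0.7645]  nu=[-6.3448]  x^+=[-1.9957]  P^+=[0.3440]
step 2: x^-=[-2.4348]  P^-=[0.7820]  S=[1.2320]  K=[0.6348]  nu=[1.1248]  x^+=[-1.7208]  P^+=[0.2856]
step 3: x^-=[-2.0994]  P^-=[0.6951]  S=[1.1451]  K=[0.6070]  nu=[1.8194]  x^+=[-0.9950]  P^+=[0.2732]
step 4: x^-=[-1.2139]  P^-=[0.6766]  S=[1.1266]  K=[0.6006]  nu=[4.6539]  x^+=[1.5811]  P^+=[0.2703]
step 5: x^-=[1.9289]  P^-=[0.6722]  S=[1.1222]  K=[0.5990]  nu=[-1.1089]  x^+=[1.2647]  P^+=[0.2696]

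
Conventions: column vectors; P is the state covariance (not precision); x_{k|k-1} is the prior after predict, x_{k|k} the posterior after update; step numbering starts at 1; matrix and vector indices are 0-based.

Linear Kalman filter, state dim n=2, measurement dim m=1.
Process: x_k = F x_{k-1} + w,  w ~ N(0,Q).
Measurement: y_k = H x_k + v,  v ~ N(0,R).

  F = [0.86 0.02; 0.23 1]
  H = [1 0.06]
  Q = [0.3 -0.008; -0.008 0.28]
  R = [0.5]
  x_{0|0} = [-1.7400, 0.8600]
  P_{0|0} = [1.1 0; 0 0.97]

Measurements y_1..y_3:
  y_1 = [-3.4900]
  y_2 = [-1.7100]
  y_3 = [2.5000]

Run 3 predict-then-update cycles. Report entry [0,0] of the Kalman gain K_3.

step 1: x^-=[-1.4792, 0.4598]  P^-=[1.1139 0.2290; 0.2290 1.3082]  S=[1.6461]  K=[0.6851; 0.1868]  nu=[-2.0384]  x^+=[-2.8756, 0.0791]  P^+=[0.3414 0.0183; 0.0183 1.2508]
step 2: x^-=[-2.4714, -0.5823]  P^-=[0.5536 0.1004; 0.1004 1.5573]  S=[1.0713]  K=[0.5224; 0.1809]  nu=[0.7964]  x^+=[-2.0554, -0.4382]  P^+=[0.2613 -0.0009; -0.0009 1.5222]
step 3: x^-=[-1.7764, -0.9110]  P^-=[0.4938 0.0734; 0.0734 1.8156]  S=[1.0092]  K=[0.4937; 0.1807]  nu=[4.3311]  x^+=[0.3618, -0.1285]  P^+=[0.2478 -0.0166; -0.0166 1.7827]

K[0,0] = 0.4937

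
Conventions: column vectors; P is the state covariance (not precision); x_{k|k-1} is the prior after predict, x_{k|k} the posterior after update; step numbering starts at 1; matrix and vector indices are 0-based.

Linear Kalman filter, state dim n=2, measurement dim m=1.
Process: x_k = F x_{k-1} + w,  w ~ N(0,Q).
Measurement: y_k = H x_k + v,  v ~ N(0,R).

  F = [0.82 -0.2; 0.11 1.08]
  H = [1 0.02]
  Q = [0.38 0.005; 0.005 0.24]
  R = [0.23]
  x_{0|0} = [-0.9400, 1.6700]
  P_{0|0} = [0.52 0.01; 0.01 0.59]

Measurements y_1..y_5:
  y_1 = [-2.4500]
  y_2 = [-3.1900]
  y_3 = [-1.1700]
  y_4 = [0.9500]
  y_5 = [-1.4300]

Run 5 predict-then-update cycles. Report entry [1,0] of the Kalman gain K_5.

step 1: x^-=[-1.1048, 1.7002]  P^-=[0.7500 -0.0669; -0.0669 0.9368]  S=[0.9777]  K=[0.7657; -0.0493]  nu=[-1.3792]  x^+=[-2.1609, 1.7681]  P^+=[0.1767 -0.0300; -0.0300 0.9345]
step 2: x^-=[-2.1256, 1.6719]  P^-=[0.5461 -0.2068; -0.2068 1.3250]  S=[0.7683]  K=[0.7053; -0.2347]  nu=[-1.0979]  x^+=[-2.8999, 1.9296]  P^+=[0.1638 -0.0796; -0.0796 1.2826]
step 3: x^-=[-2.7639, 1.7650]  P^-=[0.5676 -0.3260; -0.3260 1.7191]  S=[0.7852]  K=[0.7145; -0.3714]  nu=[1.5586]  x^+=[-1.6502, 1.1860]  P^+=[0.1667 -0.1176; -0.1176 1.6108]
step 4: x^-=[-1.5904, 1.0994]  P^-=[0.5951 -0.4295; -0.4295 2.0929]  S=[0.8088]  K=[0.7252; -0.4793]  nu=[2.5184]  x^+=[0.2360, -0.1077]  P^+=[0.1698 -0.1484; -0.1484 1.9071]
step 5: x^-=[0.2150, -0.0903]  P^-=[0.6191 -0.5198; -0.5198 2.4312]  S=[0.8293]  K=[0.7340; -0.5681]  nu=[-1.6432]  x^+=[-0.9911, 0.8432]  P^+=[0.1723 -0.1739; -0.1739 2.1636]

K[1,0] = -0.5681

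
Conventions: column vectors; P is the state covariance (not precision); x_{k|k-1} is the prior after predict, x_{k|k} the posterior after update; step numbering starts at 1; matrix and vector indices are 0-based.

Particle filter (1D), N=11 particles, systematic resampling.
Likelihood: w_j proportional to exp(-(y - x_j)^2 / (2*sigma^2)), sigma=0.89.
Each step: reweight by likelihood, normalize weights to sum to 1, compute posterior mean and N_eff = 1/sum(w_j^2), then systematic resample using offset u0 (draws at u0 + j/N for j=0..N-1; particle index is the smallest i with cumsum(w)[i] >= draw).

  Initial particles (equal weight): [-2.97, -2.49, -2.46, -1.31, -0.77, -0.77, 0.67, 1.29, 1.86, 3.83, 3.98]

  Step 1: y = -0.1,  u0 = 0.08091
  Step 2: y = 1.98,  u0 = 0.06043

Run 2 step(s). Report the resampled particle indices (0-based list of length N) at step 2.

resampled_idx = [7, 7, 8, 9, 9, 9, 10, 10, 10, 10, 10]

step 1: w=[0.0018, 0.0089, 0.0098, 0.1307, 0.2480, 0.2480, 0.2264, 0.0972, 0.0291, 0.0000, 0.0000]  mean=-0.2734  Neff=4.9549  idx=[3, 4, 4, 4, 5, 5, 5, 6, 6, 7, 8]
step 2: w=[0.0004, 0.0034, 0.0034, 0.0034, 0.0034, 0.0034, 0.0034, 0.1376, 0.1376, 0.3010, 0.4028]  mean=1.3054  Neff=3.4392  idx=[7, 7, 8, 9, 9, 9, 10, 10, 10, 10, 10]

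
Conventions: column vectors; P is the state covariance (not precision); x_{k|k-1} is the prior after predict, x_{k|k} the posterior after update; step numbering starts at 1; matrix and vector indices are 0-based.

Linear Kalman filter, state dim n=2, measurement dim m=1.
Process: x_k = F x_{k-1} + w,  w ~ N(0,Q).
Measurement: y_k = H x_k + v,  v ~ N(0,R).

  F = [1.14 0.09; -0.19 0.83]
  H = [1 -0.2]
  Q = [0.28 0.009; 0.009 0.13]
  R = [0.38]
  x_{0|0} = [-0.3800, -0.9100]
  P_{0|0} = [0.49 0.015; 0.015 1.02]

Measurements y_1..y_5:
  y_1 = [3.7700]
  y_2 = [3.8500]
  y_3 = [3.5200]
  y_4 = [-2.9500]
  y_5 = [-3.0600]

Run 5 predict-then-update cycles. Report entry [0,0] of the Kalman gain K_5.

step 1: x^-=[-0.5151, -0.6831]  P^-=[0.9281 -0.0070; -0.0070 0.8456]  S=[1.3448]  K=[0.6912; -0.1310]  nu=[4.1485]  x^+=[2.3524, -1.2264]  P^+=[0.2856 0.1147; 0.1147 0.8226]
step 2: x^-=[2.5714, -1.4649]  P^-=[0.6814 0.1152; 0.1152 0.6708]  S=[1.0422]  K=[0.6317; -0.0182]  nu=[0.9856]  x^+=[3.1940, -1.4829]  P^+=[0.2655 0.1272; 0.1272 0.6704]
step 3: x^-=[3.5078, -1.8376]  P^-=[0.6566 0.1197; 0.1197 0.5613]  S=[1.0111]  K=[0.6257; 0.0074]  nu=[-0.3553]  x^+=[3.2855, -1.8403]  P^+=[0.2608 0.1151; 0.1151 0.5613]
step 4: x^-=[3.5798, -2.1517]  P^-=[0.6470 0.1014; 0.1014 0.4898]  S=[1.0061]  K=[0.6230; 0.0034]  nu=[-6.9601]  x^+=[-0.7562, -2.1751]  P^+=[0.2566 0.0992; 0.0992 0.4898]
step 5: x^-=[-1.0578, -1.6617]  P^-=[0.6378 0.0822; 0.0822 0.4454]  S=[1.0027]  K=[0.6197; -0.0068]  nu=[-2.3345]  x^+=[-2.5044, -1.6457]  P^+=[0.2528 0.0865; 0.0865 0.4453]

K[0,0] = 0.6197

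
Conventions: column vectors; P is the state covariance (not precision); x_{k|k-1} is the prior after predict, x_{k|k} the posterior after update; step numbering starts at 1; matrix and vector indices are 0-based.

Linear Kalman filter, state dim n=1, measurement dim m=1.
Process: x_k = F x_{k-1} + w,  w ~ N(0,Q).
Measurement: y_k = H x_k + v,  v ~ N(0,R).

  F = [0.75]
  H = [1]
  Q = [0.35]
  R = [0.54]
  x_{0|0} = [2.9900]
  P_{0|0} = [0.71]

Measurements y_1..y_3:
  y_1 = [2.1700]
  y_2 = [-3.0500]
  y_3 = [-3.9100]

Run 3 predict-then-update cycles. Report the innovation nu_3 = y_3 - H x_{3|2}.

step 1: x^-=[2.2425]  P^-=[0.7494]  S=[1.2894]  K=[0.5812]  nu=[-0.0725]  x^+=[2.2004]  P^+=[0.3138]
step 2: x^-=[1.6503]  P^-=[0.5265]  S=[1.0665]  K=[0.4937]  nu=[-4.7003]  x^+=[-0.6702]  P^+=[0.2666]
step 3: x^-=[-0.5026]  P^-=[0.5000]  S=[1.0400]  K=[0.4807]  nu=[-3.4074]  x^+=[-2.1407]  P^+=[0.2596]

innov = [-3.4074]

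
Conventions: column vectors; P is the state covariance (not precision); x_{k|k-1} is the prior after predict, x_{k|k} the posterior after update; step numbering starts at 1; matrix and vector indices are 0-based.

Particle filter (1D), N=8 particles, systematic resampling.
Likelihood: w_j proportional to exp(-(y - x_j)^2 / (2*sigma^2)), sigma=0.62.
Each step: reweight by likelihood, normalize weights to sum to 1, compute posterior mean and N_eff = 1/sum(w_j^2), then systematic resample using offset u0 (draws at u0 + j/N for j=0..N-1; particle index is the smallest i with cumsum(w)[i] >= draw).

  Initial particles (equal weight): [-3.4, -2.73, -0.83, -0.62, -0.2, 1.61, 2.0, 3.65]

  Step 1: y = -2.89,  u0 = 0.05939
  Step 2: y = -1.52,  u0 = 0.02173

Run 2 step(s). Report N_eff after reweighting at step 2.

step 1: w=[0.4230, 0.5739, 0.0024, 0.0007, 0.0000, 0.0000, 0.0000, 0.0000]  mean=-3.0072  Neff=1.9676  idx=[0, 0, 0, 1, 1, 1, 1, 1]
step 2: w=[0.0130, 0.0130, 0.0130, 0.1922, 0.1922, 0.1922, 0.1922, 0.1922]  mean=-2.7561  Neff=5.3995  idx=[1, 3, 4, 4, 5, 6, 6, 7]

N_eff = 5.3995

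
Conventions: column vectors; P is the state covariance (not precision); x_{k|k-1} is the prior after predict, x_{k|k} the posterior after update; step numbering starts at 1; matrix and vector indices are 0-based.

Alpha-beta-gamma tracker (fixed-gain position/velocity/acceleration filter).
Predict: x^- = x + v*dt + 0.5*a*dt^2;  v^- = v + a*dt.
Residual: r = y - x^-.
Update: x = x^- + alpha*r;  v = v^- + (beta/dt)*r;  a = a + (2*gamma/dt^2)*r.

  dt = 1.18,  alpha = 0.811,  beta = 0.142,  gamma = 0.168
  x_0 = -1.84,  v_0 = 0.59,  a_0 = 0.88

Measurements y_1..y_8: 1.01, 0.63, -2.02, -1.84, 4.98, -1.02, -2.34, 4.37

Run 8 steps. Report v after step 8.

step 1: x_pred=-0.5311  r=1.5411  x^+=0.7187  v^+=1.8139  a^+=1.2519
step 2: x_pred=3.7306  r=-3.1006  x^+=1.2160  v^+=2.9180  a^+=0.5037
step 3: x_pred=5.0099  r=-7.0299  x^+=-0.6914  v^+=2.6663  a^+=-1.1927
step 4: x_pred=1.6246  r=-3.4646  x^+=-1.1852  v^+=0.8420  a^+=-2.0287
step 5: x_pred=-1.6040  r=6.5840  x^+=3.7356  v^+=-0.7596  a^+=-0.4399
step 6: x_pred=2.5330  r=-3.5530  x^+=-0.3485  v^+=-1.7063  a^+=-1.2973
step 7: x_pred=-3.2651  r=0.9251  x^+=-2.5148  v^+=-3.1258  a^+=-1.0741
step 8: x_pred=-6.9511  r=11.3211  x^+=2.2303  v^+=-3.0309  a^+=1.6578

v_post = -3.0309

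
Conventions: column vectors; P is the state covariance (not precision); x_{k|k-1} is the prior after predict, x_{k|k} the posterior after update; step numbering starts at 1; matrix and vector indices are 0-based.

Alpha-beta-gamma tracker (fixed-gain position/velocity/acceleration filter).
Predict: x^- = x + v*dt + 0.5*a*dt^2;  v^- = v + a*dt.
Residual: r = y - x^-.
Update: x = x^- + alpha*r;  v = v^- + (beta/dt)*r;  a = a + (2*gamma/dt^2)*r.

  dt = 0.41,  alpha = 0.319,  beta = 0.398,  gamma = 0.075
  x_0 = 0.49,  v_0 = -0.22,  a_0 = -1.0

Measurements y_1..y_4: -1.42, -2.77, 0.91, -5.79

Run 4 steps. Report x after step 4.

step 1: x_pred=0.3157  r=-1.7357  x^+=-0.2380  v^+=-2.3149  a^+=-2.5489
step 2: x_pred=-1.4013  r=-1.3687  x^+=-1.8379  v^+=-4.6886  a^+=-3.7702
step 3: x_pred=-4.0771  r=4.9871  x^+=-2.4862  v^+=-1.3932  a^+=0.6800
step 4: x_pred=-3.0003  r=-2.7897  x^+=-3.8902  v^+=-3.8225  a^+=-1.8093

x_post = -3.8902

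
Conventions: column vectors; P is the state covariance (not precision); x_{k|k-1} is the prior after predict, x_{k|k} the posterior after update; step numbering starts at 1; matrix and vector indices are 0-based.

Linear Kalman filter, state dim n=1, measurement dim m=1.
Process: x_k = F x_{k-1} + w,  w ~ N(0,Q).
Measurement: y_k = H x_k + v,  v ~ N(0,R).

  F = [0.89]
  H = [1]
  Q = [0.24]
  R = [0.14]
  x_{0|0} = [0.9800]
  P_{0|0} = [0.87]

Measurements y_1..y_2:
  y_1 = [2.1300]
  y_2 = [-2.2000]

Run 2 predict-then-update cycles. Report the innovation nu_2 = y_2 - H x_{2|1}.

step 1: x^-=[0.8722]  P^-=[0.9291]  S=[1.0691]  K=[0.8691]  nu=[1.2578]  x^+=[1.9653]  P^+=[0.1217]
step 2: x^-=[1.7491]  P^-=[0.3364]  S=[0.4764]  K=[0.7061]  nu=[-3.9491]  x^+=[-1.0394]  P^+=[0.0989]

innov = [-3.9491]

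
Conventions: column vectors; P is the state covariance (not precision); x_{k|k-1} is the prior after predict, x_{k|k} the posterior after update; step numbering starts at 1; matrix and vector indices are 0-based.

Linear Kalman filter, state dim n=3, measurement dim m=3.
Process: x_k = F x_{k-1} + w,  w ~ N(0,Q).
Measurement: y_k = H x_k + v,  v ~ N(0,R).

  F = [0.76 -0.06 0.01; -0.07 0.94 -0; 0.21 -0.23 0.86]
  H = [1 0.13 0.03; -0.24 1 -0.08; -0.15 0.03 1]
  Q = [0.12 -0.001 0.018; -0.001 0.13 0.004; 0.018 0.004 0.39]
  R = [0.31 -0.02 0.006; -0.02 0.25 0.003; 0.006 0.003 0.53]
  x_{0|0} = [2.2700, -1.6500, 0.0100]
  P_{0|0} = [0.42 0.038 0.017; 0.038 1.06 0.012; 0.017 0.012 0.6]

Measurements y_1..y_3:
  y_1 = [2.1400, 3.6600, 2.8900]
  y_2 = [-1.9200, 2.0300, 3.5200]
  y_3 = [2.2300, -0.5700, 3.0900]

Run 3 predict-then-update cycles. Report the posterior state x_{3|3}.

step 1: x^-=[1.8243, -1.7099, 0.8648]  P^-=[0.3632 -0.0557 0.1082; -0.0557 1.0637 -0.2146; 0.1082 -0.2146 0.9061]  S=[0.6824 -0.0387 0.0619; -0.0387 1.4056 -0.2544; 0.0619 -0.2544 1.4004]  K=[0.5214 -0.0940 -0.0030; 0.1550 0.7848 0.0113; 0.0963 -0.1102 0.6066]  nu=[0.5120, 5.8769, 2.3501]  x^+=[1.5319, 3.0080, 1.6917]  P^+=[0.1618 0.0069 0.0253; 0.0069 0.1951 0.0045; 0.0253 0.0045 0.3254]
step 2: x^-=[1.0007, 2.7203, 1.0848]  P^-=[0.2140 -0.0156 0.0644; -0.0156 0.3023 -0.0370; 0.0644 -0.0370 0.6548]  S=[0.5292 -0.0551 0.0538; -0.0551 0.5847 -0.0818; 0.0538 -0.0818 1.1685]  K=[0.3949 -0.0857 0.0031; 0.0977 0.5393 0.0113; 0.0848 -0.0958 0.5406]  nu=[-3.3069, -0.3633, 2.5037]  x^+=[-0.2665, 2.2298, 2.1927]  P^+=[0.1232 0.0020 0.0222; 0.0020 0.1337 0.0045; 0.0222 0.0045 0.2899]
step 3: x^-=[-0.3144, 2.1146, 1.3169]  P^-=[0.1918 -0.0136 0.0559; -0.0136 0.2485 -0.0240; 0.0559 -0.0240 0.6230]  S=[0.5062 -0.0538 0.0493; -0.0538 0.5261 -0.0670; 0.0493 -0.0670 1.1394]  K=[0.3696 -0.0838 0.0025; 0.0866 0.4927 0.0125; 0.0801 -0.0901 0.5300]  nu=[2.2300, -2.6547, 1.6625]  x^+=[0.7366, 1.0206, 2.6158]  P^+=[0.1155 0.0010 0.0206; 0.0010 0.1221 0.0051; 0.0206 0.0051 0.2840]

x_post = [0.7366, 1.0206, 2.6158]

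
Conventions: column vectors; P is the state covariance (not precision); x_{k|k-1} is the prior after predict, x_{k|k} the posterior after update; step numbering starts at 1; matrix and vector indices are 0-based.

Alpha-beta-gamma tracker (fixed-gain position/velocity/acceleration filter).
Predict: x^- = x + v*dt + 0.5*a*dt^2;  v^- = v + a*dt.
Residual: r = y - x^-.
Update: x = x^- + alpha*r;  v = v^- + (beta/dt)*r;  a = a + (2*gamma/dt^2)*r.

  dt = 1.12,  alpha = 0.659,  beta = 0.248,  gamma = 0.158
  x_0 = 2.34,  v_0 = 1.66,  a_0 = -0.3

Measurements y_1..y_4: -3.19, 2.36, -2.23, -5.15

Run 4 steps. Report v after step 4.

step 1: x_pred=4.0110  r=-7.2010  x^+=-0.7344  v^+=-0.2705  a^+=-2.1140
step 2: x_pred=-2.3633  r=4.7233  x^+=0.7493  v^+=-1.5924  a^+=-0.9242
step 3: x_pred=-1.6137  r=-0.6163  x^+=-2.0199  v^+=-2.7639  a^+=-1.0794
step 4: x_pred=-5.7924  r=0.6424  x^+=-5.3691  v^+=-3.8306  a^+=-0.9176

v_post = -3.8306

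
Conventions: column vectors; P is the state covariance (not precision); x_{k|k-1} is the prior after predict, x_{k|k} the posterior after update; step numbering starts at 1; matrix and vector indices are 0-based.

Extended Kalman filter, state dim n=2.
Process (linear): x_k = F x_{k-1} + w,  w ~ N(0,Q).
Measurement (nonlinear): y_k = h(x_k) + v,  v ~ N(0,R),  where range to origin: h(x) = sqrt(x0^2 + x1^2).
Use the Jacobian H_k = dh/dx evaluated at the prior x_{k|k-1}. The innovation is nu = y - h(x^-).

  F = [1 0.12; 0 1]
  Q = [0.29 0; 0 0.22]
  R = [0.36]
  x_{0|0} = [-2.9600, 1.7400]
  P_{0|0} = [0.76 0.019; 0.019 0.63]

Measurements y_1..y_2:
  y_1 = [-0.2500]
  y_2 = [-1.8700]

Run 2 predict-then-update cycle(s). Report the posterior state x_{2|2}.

x_post = [-0.3721, -1.1557]

step 1: x^-=[-2.7512, 1.7400]  P^-=[1.0636 0.0946; 0.0946 0.8500]  H_jac=[-0.8452 0.5345]  S=[1.2771]  K=[-0.6643; 0.2932]  nu=[-3.5053]  x^+=[-0.4227, 0.7124]  P^+=[0.5001 0.3433; 0.3433 0.7402]
step 2: x^-=[-0.3372, 0.7124]  P^-=[0.8831 0.4321; 0.4321 0.9602]  H_jac=[-0.4278 0.9039]  S=[0.9719]  K=[0.0131; 0.7028]  nu=[-2.6582]  x^+=[-0.3721, -1.1557]  P^+=[0.8830 0.4232; 0.4232 0.4802]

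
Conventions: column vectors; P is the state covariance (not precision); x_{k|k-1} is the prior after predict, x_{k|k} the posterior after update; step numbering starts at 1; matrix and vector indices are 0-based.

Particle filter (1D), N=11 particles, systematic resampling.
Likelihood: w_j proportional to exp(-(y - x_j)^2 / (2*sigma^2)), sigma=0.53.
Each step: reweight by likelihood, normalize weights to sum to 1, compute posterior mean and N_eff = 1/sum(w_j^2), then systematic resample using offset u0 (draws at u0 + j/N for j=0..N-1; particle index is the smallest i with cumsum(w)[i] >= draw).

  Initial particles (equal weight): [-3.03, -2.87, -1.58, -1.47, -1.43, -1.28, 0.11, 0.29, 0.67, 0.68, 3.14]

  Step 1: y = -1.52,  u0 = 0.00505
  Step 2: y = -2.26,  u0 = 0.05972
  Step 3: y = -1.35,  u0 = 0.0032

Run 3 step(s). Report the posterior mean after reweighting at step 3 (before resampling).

step 1: w=[0.0044, 0.0099, 0.2518, 0.2523, 0.2498, 0.2287, 0.0022, 0.0007, 0.0000, 0.0000, 0.0000]  mean=-1.4599  Neff=4.1337  idx=[1, 2, 2, 3, 3, 3, 4, 4, 4, 5, 5]
step 2: w=[0.1423, 0.1212, 0.1212, 0.0909, 0.0909, 0.0909, 0.0810, 0.0810, 0.0810, 0.0499, 0.0499]  mean=-1.6672  Neff=10.0974  idx=[0, 1, 1, 2, 3, 4, 5, 6, 7, 8, 10]
step 3: w=[0.0017, 0.0945, 0.0945, 0.0945, 0.1012, 0.1012, 0.1012, 0.1027, 0.1027, 0.1027, 0.1030]  mean=-1.4717  Neff=10.0213  idx=[1, 1, 2, 3, 4, 5, 6, 7, 8, 9, 10]

post_mean = -1.4717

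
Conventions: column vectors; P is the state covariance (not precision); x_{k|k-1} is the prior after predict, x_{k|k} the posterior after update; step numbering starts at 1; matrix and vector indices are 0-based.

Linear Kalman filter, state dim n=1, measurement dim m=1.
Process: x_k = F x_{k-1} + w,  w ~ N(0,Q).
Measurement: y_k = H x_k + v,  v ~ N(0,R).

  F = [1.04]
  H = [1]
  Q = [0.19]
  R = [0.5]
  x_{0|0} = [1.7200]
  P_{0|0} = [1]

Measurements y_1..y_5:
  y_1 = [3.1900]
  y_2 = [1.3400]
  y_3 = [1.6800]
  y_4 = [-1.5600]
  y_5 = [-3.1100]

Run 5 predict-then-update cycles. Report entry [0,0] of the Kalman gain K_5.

step 1: x^-=[1.7888]  P^-=[1.2716]  S=[1.7716]  K=[0.7178]  nu=[1.4012]  x^+=[2.7945]  P^+=[0.3589]
step 2: x^-=[2.9063]  P^-=[0.5782]  S=[1.0782]  K=[0.5363]  nu=[-1.5663]  x^+=[2.0664]  P^+=[0.2681]
step 3: x^-=[2.1490]  P^-=[0.4800]  S=[0.9800]  K=[0.4898]  nu=[-0.4690]  x^+=[1.9193]  P^+=[0.2449]
step 4: x^-=[1.9961]  P^-=[0.4549]  S=[0.9549]  K=[0.4764]  nu=[-3.5561]  x^+=[0.3020]  P^+=[0.2382]
step 5: x^-=[0.3141]  P^-=[0.4476]  S=[0.9476]  K=[0.4724]  nu=[-3.4241]  x^+=[-1.3033]  P^+=[0.2362]

K[0,0] = 0.4724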